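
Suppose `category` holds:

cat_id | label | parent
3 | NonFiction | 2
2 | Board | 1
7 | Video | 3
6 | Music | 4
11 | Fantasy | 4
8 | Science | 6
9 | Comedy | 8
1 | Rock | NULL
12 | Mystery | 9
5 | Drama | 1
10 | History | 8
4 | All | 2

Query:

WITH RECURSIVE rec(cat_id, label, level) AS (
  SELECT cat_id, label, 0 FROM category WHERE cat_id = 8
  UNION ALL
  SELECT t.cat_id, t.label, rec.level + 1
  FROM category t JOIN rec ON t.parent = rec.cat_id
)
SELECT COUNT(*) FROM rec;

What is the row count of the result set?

Base: cat_id=8 (Science) at level 0.
Iteration 1: rows with parent in {8} -> Comedy (id 9, level 1), History (id 10, level 1).
Iteration 2: rows with parent in {9,10} -> Mystery (id 12, level 2).
Iteration 3: no rows with parent in {12}; recursion stops.
Total rows emitted: 4.

4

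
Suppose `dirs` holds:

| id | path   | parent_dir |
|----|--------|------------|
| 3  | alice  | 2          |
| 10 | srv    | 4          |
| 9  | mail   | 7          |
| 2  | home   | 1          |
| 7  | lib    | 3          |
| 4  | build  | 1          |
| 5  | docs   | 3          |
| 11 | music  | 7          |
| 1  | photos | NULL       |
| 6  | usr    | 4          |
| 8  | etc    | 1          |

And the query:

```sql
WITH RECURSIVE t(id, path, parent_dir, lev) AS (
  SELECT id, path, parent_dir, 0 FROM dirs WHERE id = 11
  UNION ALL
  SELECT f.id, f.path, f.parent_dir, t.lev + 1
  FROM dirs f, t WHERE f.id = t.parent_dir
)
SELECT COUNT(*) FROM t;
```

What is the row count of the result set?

5

Base: id=11 (music), parent_dir=7, lev 0.
Iteration 1: join on id=7 -> lib (id 7, parent_dir=3, lev 1).
Iteration 2: join on id=3 -> alice (id 3, parent_dir=2, lev 2).
Iteration 3: join on id=2 -> home (id 2, parent_dir=1, lev 3).
Iteration 4: join on id=1 -> photos (id 1, parent_dir=NULL, lev 4).
Iteration 5: parent_dir is NULL; no match; recursion stops.
Total rows emitted: 5.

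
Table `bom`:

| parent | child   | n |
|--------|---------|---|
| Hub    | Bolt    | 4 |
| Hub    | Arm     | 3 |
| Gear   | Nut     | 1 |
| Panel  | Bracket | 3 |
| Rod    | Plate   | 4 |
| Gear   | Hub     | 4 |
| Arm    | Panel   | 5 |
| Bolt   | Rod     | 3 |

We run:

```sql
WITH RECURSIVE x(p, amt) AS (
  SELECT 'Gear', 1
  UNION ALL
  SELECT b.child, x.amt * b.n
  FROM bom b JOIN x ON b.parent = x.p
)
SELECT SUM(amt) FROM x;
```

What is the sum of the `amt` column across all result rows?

514

Base: (Gear, amt=1).
Iteration 1: components of {Gear} -> Hub = 1*4 = 4, Nut = 1*1 = 1.
Iteration 2: components of {Hub,Nut} -> Arm = 4*3 = 12, Bolt = 4*4 = 16.
Iteration 3: components of {Arm,Bolt} -> Panel = 12*5 = 60, Rod = 16*3 = 48.
Iteration 4: components of {Panel,Rod} -> Bracket = 60*3 = 180, Plate = 48*4 = 192.
Iteration 5: no further components; recursion stops.
SUM(amt) = 1 + 4 + 1 + 16 + 12 + 48 + 60 + 192 + 180 = 514.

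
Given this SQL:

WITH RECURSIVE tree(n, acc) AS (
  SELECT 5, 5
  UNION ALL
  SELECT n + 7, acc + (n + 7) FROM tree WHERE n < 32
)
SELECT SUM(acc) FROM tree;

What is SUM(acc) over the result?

Base: n=5, acc=5.
Iteration 1: 5 < 32 holds -> n = 5 + 7 = 12, acc = 5 + 12 = 17.
Iteration 2: 12 < 32 holds -> n = 12 + 7 = 19, acc = 17 + 19 = 36.
Iteration 3: 19 < 32 holds -> n = 19 + 7 = 26, acc = 36 + 26 = 62.
Iteration 4: 26 < 32 holds -> n = 26 + 7 = 33, acc = 62 + 33 = 95.
Iteration 5: 33 < 32 fails; recursion stops.
SUM(acc) = 5 + 17 + 36 + 62 + 95 = 215.

215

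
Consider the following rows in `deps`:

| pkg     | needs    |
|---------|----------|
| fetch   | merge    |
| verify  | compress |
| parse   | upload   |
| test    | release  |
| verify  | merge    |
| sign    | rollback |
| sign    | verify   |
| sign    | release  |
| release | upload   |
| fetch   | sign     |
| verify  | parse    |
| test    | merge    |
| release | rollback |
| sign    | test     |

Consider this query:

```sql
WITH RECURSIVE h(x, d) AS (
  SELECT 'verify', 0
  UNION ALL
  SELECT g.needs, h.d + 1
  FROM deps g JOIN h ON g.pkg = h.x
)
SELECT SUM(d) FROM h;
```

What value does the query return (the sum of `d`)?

Base: (verify, d=0).
Iteration 1: edges from {verify} -> (compress, d=1), (merge, d=1), (parse, d=1).
Iteration 2: edges from {compress,merge,parse} -> (upload, d=2).
Iteration 3: no outgoing edges from {upload}; recursion stops.
SUM(d) = 0 + 1 + 1 + 1 + 2 = 5.

5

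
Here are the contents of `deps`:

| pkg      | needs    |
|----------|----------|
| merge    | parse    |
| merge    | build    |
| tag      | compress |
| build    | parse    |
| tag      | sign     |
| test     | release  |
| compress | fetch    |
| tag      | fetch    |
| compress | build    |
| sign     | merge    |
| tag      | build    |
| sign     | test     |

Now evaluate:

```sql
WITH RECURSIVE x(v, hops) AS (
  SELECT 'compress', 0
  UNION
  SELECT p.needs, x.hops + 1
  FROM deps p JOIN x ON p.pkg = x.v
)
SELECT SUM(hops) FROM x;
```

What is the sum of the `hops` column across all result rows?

Base: (compress, hops=0).
Iteration 1: edges from {compress} -> (build, hops=1), (fetch, hops=1).
Iteration 2: edges from {build,fetch} -> (parse, hops=2).
Iteration 3: no outgoing edges from {parse}; recursion stops.
SUM(hops) = 0 + 1 + 1 + 2 = 4.

4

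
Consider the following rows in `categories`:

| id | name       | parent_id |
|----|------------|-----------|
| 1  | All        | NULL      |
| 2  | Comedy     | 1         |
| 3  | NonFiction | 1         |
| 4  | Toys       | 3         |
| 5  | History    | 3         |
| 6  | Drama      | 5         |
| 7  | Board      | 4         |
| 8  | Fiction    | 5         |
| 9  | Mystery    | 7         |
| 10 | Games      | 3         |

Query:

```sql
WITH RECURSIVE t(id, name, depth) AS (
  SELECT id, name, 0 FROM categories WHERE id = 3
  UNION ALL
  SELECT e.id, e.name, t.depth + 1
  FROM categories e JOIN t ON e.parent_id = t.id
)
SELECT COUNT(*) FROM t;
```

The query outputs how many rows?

Base: id=3 (NonFiction) at depth 0.
Iteration 1: rows with parent_id in {3} -> Toys (id 4, depth 1), History (id 5, depth 1), Games (id 10, depth 1).
Iteration 2: rows with parent_id in {4,5,10} -> Drama (id 6, depth 2), Board (id 7, depth 2), Fiction (id 8, depth 2).
Iteration 3: rows with parent_id in {6,7,8} -> Mystery (id 9, depth 3).
Iteration 4: no rows with parent_id in {9}; recursion stops.
Total rows emitted: 8.

8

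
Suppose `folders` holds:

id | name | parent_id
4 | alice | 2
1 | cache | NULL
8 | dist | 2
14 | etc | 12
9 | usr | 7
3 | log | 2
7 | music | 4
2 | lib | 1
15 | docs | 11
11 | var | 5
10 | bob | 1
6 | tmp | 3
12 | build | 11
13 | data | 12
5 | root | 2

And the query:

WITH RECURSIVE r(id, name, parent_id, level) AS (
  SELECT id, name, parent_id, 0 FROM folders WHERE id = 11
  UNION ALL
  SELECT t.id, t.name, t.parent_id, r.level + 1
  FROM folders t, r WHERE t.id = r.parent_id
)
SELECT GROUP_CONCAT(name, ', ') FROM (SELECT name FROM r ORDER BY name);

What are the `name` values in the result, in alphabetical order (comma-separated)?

cache, lib, root, var

Base: id=11 (var), parent_id=5, level 0.
Iteration 1: join on id=5 -> root (id 5, parent_id=2, level 1).
Iteration 2: join on id=2 -> lib (id 2, parent_id=1, level 2).
Iteration 3: join on id=1 -> cache (id 1, parent_id=NULL, level 3).
Iteration 4: parent_id is NULL; no match; recursion stops.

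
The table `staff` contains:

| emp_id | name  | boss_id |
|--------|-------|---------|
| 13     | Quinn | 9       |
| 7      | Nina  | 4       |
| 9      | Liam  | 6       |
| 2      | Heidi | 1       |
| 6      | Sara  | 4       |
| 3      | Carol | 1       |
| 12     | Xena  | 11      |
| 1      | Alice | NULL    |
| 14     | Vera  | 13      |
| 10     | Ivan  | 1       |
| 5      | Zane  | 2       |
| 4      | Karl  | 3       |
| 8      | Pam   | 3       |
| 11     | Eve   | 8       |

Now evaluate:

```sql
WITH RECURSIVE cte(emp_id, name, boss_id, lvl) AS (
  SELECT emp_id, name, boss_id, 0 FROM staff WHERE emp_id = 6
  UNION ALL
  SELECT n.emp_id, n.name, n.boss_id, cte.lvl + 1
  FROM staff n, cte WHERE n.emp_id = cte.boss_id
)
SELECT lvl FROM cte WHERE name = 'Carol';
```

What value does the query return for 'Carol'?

Base: emp_id=6 (Sara), boss_id=4, lvl 0.
Iteration 1: join on emp_id=4 -> Karl (id 4, boss_id=3, lvl 1).
Iteration 2: join on emp_id=3 -> Carol (id 3, boss_id=1, lvl 2).
Iteration 3: join on emp_id=1 -> Alice (id 1, boss_id=NULL, lvl 3).
Iteration 4: boss_id is NULL; no match; recursion stops.

2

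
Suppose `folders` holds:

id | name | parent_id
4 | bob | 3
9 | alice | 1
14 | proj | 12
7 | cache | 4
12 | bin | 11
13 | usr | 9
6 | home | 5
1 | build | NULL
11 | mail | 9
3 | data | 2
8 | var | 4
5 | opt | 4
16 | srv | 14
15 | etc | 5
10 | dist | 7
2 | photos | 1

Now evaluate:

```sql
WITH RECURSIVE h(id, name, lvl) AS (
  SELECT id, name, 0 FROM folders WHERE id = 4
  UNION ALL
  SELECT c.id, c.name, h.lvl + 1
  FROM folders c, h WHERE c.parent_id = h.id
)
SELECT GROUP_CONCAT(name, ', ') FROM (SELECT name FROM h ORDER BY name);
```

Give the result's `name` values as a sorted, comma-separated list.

bob, cache, dist, etc, home, opt, var

Base: id=4 (bob) at lvl 0.
Iteration 1: rows with parent_id in {4} -> opt (id 5, lvl 1), cache (id 7, lvl 1), var (id 8, lvl 1).
Iteration 2: rows with parent_id in {5,7,8} -> home (id 6, lvl 2), dist (id 10, lvl 2), etc (id 15, lvl 2).
Iteration 3: no rows with parent_id in {6,10,15}; recursion stops.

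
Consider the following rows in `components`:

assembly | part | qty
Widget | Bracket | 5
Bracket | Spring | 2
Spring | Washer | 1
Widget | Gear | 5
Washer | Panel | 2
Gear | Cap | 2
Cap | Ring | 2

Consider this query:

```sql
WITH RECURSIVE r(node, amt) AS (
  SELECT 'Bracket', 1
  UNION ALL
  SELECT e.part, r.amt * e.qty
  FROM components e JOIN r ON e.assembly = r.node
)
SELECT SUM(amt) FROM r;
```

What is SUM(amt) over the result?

9

Base: (Bracket, amt=1).
Iteration 1: components of {Bracket} -> Spring = 1*2 = 2.
Iteration 2: components of {Spring} -> Washer = 2*1 = 2.
Iteration 3: components of {Washer} -> Panel = 2*2 = 4.
Iteration 4: no further components; recursion stops.
SUM(amt) = 1 + 2 + 2 + 4 = 9.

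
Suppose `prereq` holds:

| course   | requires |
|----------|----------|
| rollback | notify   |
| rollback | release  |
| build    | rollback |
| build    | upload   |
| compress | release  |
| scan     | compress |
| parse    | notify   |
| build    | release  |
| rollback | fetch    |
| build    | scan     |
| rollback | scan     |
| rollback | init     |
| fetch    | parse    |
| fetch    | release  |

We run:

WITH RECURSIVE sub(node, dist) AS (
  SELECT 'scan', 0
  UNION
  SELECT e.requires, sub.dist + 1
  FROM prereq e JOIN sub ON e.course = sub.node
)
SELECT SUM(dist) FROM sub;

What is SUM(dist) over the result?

Base: (scan, dist=0).
Iteration 1: edges from {scan} -> (compress, dist=1).
Iteration 2: edges from {compress} -> (release, dist=2).
Iteration 3: no outgoing edges from {release}; recursion stops.
SUM(dist) = 0 + 1 + 2 = 3.

3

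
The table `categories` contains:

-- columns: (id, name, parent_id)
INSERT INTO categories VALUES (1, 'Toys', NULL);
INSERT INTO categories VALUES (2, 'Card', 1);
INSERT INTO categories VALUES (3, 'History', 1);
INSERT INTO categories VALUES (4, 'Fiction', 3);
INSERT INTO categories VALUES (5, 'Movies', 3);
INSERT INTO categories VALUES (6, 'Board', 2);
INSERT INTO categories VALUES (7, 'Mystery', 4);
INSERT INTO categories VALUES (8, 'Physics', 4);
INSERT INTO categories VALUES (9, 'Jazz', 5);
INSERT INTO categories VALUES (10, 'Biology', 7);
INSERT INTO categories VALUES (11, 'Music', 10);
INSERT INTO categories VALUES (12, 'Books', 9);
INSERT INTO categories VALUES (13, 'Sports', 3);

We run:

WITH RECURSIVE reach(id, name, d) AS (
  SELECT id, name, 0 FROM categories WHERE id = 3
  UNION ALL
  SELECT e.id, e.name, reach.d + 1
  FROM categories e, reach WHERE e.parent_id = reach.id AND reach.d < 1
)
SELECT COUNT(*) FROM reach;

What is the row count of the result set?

4

Base: id=3 (History) at d 0.
Iteration 1: rows with parent_id in {3} -> Fiction (id 4, d 1), Movies (id 5, d 1), Sports (id 13, d 1).
Iteration 2: d < 1 fails for all current rows; recursion stops.
Total rows emitted: 4.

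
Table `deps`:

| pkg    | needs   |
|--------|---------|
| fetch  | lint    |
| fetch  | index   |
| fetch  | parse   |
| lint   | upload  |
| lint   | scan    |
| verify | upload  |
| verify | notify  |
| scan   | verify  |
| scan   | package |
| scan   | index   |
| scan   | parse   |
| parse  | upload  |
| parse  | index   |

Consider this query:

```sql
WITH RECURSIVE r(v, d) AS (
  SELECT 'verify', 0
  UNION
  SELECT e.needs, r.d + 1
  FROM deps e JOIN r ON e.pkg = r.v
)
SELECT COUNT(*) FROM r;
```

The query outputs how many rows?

Base: (verify, d=0).
Iteration 1: edges from {verify} -> (notify, d=1), (upload, d=1).
Iteration 2: no outgoing edges from {notify,upload}; recursion stops.
Total rows emitted: 3.

3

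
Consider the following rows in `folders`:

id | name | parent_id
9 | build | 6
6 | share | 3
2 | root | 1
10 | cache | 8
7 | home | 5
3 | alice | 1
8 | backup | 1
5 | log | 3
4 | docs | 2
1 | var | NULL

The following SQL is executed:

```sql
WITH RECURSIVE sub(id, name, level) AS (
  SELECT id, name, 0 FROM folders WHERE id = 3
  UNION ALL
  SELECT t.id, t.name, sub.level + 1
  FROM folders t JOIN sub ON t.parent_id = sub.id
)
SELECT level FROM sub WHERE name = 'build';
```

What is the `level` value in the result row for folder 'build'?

2

Base: id=3 (alice) at level 0.
Iteration 1: rows with parent_id in {3} -> log (id 5, level 1), share (id 6, level 1).
Iteration 2: rows with parent_id in {5,6} -> home (id 7, level 2), build (id 9, level 2).
Iteration 3: no rows with parent_id in {7,9}; recursion stops.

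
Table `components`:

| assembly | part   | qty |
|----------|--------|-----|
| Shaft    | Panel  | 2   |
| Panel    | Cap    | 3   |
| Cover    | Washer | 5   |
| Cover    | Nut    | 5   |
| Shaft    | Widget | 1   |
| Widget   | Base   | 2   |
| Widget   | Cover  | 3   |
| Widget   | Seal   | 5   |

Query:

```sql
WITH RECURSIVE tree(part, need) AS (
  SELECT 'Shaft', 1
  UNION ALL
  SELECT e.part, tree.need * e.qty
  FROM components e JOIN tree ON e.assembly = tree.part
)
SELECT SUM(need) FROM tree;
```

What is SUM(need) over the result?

50

Base: (Shaft, need=1).
Iteration 1: components of {Shaft} -> Panel = 1*2 = 2, Widget = 1*1 = 1.
Iteration 2: components of {Panel,Widget} -> Base = 1*2 = 2, Cap = 2*3 = 6, Cover = 1*3 = 3, Seal = 1*5 = 5.
Iteration 3: components of {Base,Cap,Cover,Seal} -> Nut = 3*5 = 15, Washer = 3*5 = 15.
Iteration 4: no further components; recursion stops.
SUM(need) = 1 + 1 + 2 + 3 + 5 + 2 + 6 + 15 + 15 = 50.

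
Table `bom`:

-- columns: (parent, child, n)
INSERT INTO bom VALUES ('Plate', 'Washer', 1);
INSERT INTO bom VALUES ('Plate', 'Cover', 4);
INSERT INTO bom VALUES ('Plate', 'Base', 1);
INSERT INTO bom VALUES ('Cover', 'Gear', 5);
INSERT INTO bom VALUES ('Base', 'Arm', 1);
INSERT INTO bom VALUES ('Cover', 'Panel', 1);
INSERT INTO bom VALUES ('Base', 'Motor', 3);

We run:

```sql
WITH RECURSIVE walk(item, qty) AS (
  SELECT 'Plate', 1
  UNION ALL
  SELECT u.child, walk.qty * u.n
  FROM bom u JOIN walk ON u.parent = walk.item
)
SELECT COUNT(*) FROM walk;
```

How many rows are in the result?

8

Base: (Plate, qty=1).
Iteration 1: components of {Plate} -> Base = 1*1 = 1, Cover = 1*4 = 4, Washer = 1*1 = 1.
Iteration 2: components of {Base,Cover,Washer} -> Arm = 1*1 = 1, Gear = 4*5 = 20, Motor = 1*3 = 3, Panel = 4*1 = 4.
Iteration 3: no further components; recursion stops.
Total rows emitted: 8.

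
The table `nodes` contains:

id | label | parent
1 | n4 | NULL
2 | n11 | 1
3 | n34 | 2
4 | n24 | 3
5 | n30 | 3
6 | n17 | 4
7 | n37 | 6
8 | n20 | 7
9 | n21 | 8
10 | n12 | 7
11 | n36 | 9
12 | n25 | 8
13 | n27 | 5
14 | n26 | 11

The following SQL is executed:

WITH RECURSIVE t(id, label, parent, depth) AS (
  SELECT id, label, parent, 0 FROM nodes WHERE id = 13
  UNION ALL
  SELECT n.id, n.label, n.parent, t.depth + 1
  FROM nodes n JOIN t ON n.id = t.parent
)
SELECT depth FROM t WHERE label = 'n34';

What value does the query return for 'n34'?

Base: id=13 (n27), parent=5, depth 0.
Iteration 1: join on id=5 -> n30 (id 5, parent=3, depth 1).
Iteration 2: join on id=3 -> n34 (id 3, parent=2, depth 2).
Iteration 3: join on id=2 -> n11 (id 2, parent=1, depth 3).
Iteration 4: join on id=1 -> n4 (id 1, parent=NULL, depth 4).
Iteration 5: parent is NULL; no match; recursion stops.

2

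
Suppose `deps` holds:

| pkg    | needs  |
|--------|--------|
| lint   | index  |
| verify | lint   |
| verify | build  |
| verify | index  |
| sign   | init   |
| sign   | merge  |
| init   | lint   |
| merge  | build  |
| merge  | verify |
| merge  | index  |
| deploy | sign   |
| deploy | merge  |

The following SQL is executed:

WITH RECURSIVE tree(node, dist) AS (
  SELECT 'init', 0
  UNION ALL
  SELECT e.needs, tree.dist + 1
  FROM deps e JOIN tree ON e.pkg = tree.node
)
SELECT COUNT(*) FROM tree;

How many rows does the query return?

3

Base: (init, dist=0).
Iteration 1: edges from {init} -> (lint, dist=1).
Iteration 2: edges from {lint} -> (index, dist=2).
Iteration 3: no outgoing edges from {index}; recursion stops.
Total rows emitted: 3.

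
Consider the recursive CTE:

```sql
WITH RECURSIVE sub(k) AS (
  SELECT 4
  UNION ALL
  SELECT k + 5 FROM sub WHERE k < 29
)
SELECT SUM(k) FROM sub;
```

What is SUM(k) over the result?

Base: k=4.
Iteration 1: 4 < 29 holds -> k = 4 + 5 = 9.
Iteration 2: 9 < 29 holds -> k = 9 + 5 = 14.
Iteration 3: 14 < 29 holds -> k = 14 + 5 = 19.
Iteration 4: 19 < 29 holds -> k = 19 + 5 = 24.
Iteration 5: 24 < 29 holds -> k = 24 + 5 = 29.
Iteration 6: 29 < 29 fails; recursion stops.
SUM(k) = 4 + 9 + 14 + 19 + 24 + 29 = 99.

99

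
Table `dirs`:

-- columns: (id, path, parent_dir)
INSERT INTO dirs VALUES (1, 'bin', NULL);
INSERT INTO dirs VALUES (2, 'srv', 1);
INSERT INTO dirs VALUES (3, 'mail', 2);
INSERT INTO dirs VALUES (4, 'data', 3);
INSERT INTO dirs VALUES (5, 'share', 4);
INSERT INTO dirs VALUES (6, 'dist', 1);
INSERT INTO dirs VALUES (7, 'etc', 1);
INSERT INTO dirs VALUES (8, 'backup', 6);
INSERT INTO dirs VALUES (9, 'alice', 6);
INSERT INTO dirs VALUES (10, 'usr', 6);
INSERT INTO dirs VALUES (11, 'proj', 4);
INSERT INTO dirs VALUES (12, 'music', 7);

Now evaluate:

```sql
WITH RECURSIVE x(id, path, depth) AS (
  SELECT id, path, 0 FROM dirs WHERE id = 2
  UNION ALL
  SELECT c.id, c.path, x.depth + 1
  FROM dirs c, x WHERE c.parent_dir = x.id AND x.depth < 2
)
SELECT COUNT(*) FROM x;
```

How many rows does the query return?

Base: id=2 (srv) at depth 0.
Iteration 1: rows with parent_dir in {2} -> mail (id 3, depth 1).
Iteration 2: rows with parent_dir in {3} -> data (id 4, depth 2).
Iteration 3: depth < 2 fails for all current rows; recursion stops.
Total rows emitted: 3.

3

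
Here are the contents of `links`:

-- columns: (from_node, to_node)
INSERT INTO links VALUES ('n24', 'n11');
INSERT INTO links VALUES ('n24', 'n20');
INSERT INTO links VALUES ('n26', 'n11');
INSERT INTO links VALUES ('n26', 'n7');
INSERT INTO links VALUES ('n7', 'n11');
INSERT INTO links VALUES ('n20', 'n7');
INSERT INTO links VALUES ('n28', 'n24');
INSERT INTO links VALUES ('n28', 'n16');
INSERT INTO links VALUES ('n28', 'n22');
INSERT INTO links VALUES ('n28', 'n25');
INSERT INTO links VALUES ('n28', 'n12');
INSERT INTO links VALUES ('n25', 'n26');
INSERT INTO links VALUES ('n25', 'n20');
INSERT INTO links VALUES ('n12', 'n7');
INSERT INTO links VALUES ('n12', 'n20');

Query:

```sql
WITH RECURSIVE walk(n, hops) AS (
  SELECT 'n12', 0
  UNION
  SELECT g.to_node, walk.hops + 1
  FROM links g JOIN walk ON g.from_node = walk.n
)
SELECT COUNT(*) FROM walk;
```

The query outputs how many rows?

6

Base: (n12, hops=0).
Iteration 1: edges from {n12} -> (n20, hops=1), (n7, hops=1).
Iteration 2: edges from {n20,n7} -> (n11, hops=2), (n7, hops=2).
Iteration 3: edges from {n11,n7} -> (n11, hops=3).
Iteration 4: no outgoing edges from {n11}; recursion stops.
Total rows emitted: 6.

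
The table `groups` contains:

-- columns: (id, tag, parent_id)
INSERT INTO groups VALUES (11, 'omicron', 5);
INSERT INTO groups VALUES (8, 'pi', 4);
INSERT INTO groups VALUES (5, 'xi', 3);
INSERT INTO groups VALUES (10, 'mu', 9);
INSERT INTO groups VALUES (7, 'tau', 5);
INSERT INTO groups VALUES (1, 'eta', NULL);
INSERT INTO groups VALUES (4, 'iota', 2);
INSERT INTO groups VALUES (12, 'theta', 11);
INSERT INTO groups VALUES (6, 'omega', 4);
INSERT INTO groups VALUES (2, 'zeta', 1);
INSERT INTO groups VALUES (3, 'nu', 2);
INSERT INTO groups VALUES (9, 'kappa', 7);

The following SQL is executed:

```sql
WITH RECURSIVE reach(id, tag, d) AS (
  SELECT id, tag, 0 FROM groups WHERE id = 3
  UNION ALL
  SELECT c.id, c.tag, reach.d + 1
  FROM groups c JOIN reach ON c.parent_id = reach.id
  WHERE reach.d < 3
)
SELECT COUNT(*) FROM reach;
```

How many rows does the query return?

Base: id=3 (nu) at d 0.
Iteration 1: rows with parent_id in {3} -> xi (id 5, d 1).
Iteration 2: rows with parent_id in {5} -> tau (id 7, d 2), omicron (id 11, d 2).
Iteration 3: rows with parent_id in {7,11} -> kappa (id 9, d 3), theta (id 12, d 3).
Iteration 4: d < 3 fails for all current rows; recursion stops.
Total rows emitted: 6.

6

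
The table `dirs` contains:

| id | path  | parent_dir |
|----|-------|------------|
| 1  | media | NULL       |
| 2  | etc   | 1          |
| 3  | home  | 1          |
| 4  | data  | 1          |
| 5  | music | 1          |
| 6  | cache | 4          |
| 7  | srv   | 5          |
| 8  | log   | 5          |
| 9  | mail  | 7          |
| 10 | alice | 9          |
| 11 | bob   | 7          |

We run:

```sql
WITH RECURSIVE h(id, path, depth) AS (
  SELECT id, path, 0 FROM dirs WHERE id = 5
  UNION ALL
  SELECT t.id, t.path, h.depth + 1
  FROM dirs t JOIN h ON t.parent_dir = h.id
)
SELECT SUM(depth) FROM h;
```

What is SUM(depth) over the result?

9

Base: id=5 (music) at depth 0.
Iteration 1: rows with parent_dir in {5} -> srv (id 7, depth 1), log (id 8, depth 1).
Iteration 2: rows with parent_dir in {7,8} -> mail (id 9, depth 2), bob (id 11, depth 2).
Iteration 3: rows with parent_dir in {9,11} -> alice (id 10, depth 3).
Iteration 4: no rows with parent_dir in {10}; recursion stops.
SUM(depth) = 0 + 1 + 1 + 2 + 2 + 3 = 9.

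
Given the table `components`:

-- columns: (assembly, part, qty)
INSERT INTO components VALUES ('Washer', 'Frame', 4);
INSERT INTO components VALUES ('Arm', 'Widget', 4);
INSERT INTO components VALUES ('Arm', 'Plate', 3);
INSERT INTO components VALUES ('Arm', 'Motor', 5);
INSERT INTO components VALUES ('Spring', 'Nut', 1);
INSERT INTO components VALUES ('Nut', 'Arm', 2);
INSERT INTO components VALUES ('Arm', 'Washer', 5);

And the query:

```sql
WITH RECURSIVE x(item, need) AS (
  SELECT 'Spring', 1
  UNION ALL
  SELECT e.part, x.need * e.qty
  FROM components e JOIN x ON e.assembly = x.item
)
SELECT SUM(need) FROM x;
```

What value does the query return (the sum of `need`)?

78

Base: (Spring, need=1).
Iteration 1: components of {Spring} -> Nut = 1*1 = 1.
Iteration 2: components of {Nut} -> Arm = 1*2 = 2.
Iteration 3: components of {Arm} -> Motor = 2*5 = 10, Plate = 2*3 = 6, Washer = 2*5 = 10, Widget = 2*4 = 8.
Iteration 4: components of {Motor,Plate,Washer,Widget} -> Frame = 10*4 = 40.
Iteration 5: no further components; recursion stops.
SUM(need) = 1 + 1 + 2 + 10 + 6 + 10 + 8 + 40 = 78.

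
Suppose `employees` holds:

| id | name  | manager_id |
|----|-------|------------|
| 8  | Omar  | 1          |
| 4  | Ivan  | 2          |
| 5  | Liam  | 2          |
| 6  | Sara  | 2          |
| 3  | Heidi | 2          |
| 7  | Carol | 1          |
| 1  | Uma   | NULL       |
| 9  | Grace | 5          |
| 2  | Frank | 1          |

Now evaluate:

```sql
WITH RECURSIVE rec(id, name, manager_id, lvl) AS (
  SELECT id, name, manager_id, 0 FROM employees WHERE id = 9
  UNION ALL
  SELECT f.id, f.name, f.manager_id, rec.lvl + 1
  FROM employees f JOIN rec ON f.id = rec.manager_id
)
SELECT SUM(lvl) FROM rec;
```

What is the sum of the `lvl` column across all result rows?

Base: id=9 (Grace), manager_id=5, lvl 0.
Iteration 1: join on id=5 -> Liam (id 5, manager_id=2, lvl 1).
Iteration 2: join on id=2 -> Frank (id 2, manager_id=1, lvl 2).
Iteration 3: join on id=1 -> Uma (id 1, manager_id=NULL, lvl 3).
Iteration 4: manager_id is NULL; no match; recursion stops.
SUM(lvl) = 0 + 1 + 2 + 3 = 6.

6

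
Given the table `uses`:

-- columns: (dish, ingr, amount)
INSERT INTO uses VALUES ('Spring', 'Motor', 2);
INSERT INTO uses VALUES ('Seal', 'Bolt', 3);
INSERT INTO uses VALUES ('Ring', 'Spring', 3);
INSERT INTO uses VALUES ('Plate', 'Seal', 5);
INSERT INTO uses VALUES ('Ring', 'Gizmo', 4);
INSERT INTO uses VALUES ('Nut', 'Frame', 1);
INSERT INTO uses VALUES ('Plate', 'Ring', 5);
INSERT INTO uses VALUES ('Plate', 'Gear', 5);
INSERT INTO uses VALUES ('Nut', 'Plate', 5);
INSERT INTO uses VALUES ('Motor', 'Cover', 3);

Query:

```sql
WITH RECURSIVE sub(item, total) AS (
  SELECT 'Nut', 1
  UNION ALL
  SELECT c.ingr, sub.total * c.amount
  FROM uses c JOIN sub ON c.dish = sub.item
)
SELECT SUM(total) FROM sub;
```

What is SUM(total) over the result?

932

Base: (Nut, total=1).
Iteration 1: components of {Nut} -> Frame = 1*1 = 1, Plate = 1*5 = 5.
Iteration 2: components of {Frame,Plate} -> Gear = 5*5 = 25, Ring = 5*5 = 25, Seal = 5*5 = 25.
Iteration 3: components of {Gear,Ring,Seal} -> Bolt = 25*3 = 75, Gizmo = 25*4 = 100, Spring = 25*3 = 75.
Iteration 4: components of {Bolt,Gizmo,Spring} -> Motor = 75*2 = 150.
Iteration 5: components of {Motor} -> Cover = 150*3 = 450.
Iteration 6: no further components; recursion stops.
SUM(total) = 1 + 5 + 1 + 25 + 25 + 25 + 75 + 100 + 75 + 150 + 450 = 932.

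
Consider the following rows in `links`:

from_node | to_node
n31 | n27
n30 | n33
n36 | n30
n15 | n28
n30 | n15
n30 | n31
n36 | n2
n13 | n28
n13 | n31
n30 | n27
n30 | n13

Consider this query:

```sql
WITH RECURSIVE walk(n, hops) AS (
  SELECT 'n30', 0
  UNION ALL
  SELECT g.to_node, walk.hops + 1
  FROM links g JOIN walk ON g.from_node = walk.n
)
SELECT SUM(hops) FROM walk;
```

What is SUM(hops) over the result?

Base: (n30, hops=0).
Iteration 1: edges from {n30} -> (n13, hops=1), (n15, hops=1), (n27, hops=1), (n31, hops=1), (n33, hops=1).
Iteration 2: edges from {n13,n15,n27,n31,n33} -> (n27, hops=2), (n28, hops=2) x2, (n31, hops=2). [UNION ALL keeps all 4 new rows, including repeats]
Iteration 3: edges from {n27,n28,n31} -> (n27, hops=3).
Iteration 4: no outgoing edges from {n27}; recursion stops.
SUM(hops) = 0 + 1 + 1 + 1 + 1 + 1 + 2 + 2 + 2 + 2 + 3 = 16.

16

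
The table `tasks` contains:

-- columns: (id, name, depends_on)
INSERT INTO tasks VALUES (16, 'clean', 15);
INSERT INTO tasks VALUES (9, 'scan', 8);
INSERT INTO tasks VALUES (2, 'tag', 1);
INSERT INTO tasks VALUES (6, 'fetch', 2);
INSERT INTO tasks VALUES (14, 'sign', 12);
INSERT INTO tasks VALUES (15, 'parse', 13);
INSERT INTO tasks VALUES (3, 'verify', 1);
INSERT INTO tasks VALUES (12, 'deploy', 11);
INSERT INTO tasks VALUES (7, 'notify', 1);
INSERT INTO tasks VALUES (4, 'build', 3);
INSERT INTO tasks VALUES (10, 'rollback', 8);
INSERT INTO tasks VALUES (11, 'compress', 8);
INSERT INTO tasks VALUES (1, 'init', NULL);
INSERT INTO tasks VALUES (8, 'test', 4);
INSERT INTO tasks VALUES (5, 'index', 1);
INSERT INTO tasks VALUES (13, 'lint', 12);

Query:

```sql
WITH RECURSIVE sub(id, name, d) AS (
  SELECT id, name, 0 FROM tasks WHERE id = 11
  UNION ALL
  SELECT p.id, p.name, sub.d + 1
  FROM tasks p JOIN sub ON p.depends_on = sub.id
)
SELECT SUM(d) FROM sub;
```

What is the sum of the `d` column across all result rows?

12

Base: id=11 (compress) at d 0.
Iteration 1: rows with depends_on in {11} -> deploy (id 12, d 1).
Iteration 2: rows with depends_on in {12} -> lint (id 13, d 2), sign (id 14, d 2).
Iteration 3: rows with depends_on in {13,14} -> parse (id 15, d 3).
Iteration 4: rows with depends_on in {15} -> clean (id 16, d 4).
Iteration 5: no rows with depends_on in {16}; recursion stops.
SUM(d) = 0 + 1 + 2 + 2 + 3 + 4 = 12.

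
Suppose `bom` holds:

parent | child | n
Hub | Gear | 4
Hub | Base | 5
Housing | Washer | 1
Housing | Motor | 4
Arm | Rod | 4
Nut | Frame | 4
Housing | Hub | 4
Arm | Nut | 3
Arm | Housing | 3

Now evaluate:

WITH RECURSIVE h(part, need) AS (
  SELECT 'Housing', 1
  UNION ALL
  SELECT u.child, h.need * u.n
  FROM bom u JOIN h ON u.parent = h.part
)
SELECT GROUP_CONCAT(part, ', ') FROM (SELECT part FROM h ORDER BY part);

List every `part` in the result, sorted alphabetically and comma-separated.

Base: (Housing, need=1).
Iteration 1: components of {Housing} -> Hub = 1*4 = 4, Motor = 1*4 = 4, Washer = 1*1 = 1.
Iteration 2: components of {Hub,Motor,Washer} -> Base = 4*5 = 20, Gear = 4*4 = 16.
Iteration 3: no further components; recursion stops.

Base, Gear, Housing, Hub, Motor, Washer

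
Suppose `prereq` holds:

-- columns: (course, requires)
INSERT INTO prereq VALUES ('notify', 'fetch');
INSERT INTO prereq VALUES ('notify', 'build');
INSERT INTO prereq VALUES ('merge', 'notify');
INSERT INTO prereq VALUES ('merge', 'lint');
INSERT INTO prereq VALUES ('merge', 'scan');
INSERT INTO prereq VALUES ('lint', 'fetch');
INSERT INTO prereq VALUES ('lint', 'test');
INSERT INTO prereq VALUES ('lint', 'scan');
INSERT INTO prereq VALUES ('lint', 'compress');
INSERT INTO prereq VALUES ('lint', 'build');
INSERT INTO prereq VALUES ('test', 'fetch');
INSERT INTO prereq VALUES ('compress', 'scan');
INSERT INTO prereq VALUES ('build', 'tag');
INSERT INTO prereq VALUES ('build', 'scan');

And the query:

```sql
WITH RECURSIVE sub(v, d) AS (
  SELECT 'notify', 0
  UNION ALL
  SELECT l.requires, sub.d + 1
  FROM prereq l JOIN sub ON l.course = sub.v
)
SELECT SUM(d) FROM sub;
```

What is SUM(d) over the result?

6

Base: (notify, d=0).
Iteration 1: edges from {notify} -> (build, d=1), (fetch, d=1).
Iteration 2: edges from {build,fetch} -> (scan, d=2), (tag, d=2).
Iteration 3: no outgoing edges from {scan,tag}; recursion stops.
SUM(d) = 0 + 1 + 1 + 2 + 2 = 6.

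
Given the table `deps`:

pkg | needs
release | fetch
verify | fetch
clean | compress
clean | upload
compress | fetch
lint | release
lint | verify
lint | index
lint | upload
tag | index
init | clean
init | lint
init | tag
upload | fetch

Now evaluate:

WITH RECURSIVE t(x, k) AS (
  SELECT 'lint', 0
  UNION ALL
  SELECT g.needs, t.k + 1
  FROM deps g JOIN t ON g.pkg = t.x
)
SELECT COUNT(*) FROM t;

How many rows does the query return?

8

Base: (lint, k=0).
Iteration 1: edges from {lint} -> (index, k=1), (release, k=1), (upload, k=1), (verify, k=1).
Iteration 2: edges from {index,release,upload,verify} -> (fetch, k=2) x3. [UNION ALL keeps all 3 new rows, including repeats]
Iteration 3: no outgoing edges from {fetch}; recursion stops.
Total rows emitted: 8.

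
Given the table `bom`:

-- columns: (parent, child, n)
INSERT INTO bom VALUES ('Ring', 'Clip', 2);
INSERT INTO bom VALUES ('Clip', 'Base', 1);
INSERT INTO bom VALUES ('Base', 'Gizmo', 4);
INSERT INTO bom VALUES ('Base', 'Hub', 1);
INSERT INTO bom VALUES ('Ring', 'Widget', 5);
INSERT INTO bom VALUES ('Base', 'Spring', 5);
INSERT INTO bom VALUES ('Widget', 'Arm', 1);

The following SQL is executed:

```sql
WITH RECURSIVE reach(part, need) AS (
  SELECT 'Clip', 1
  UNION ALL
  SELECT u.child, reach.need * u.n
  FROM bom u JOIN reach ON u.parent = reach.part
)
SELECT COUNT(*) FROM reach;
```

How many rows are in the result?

Base: (Clip, need=1).
Iteration 1: components of {Clip} -> Base = 1*1 = 1.
Iteration 2: components of {Base} -> Gizmo = 1*4 = 4, Hub = 1*1 = 1, Spring = 1*5 = 5.
Iteration 3: no further components; recursion stops.
Total rows emitted: 5.

5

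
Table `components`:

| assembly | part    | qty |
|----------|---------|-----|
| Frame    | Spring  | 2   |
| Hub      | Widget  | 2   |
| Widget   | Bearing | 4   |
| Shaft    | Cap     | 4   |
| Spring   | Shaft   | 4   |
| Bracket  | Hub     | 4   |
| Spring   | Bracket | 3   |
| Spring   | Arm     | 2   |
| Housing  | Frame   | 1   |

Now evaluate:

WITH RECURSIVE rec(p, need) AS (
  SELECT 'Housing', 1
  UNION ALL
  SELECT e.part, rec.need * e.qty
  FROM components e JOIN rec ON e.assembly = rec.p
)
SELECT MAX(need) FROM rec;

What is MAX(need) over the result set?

Base: (Housing, need=1).
Iteration 1: components of {Housing} -> Frame = 1*1 = 1.
Iteration 2: components of {Frame} -> Spring = 1*2 = 2.
Iteration 3: components of {Spring} -> Arm = 2*2 = 4, Bracket = 2*3 = 6, Shaft = 2*4 = 8.
Iteration 4: components of {Arm,Bracket,Shaft} -> Cap = 8*4 = 32, Hub = 6*4 = 24.
Iteration 5: components of {Cap,Hub} -> Widget = 24*2 = 48.
Iteration 6: components of {Widget} -> Bearing = 48*4 = 192.
Iteration 7: no further components; recursion stops.
need values: 1, 1, 2, 8, 6, 4, 32, 24, 48, 192; the maximum is 192.

192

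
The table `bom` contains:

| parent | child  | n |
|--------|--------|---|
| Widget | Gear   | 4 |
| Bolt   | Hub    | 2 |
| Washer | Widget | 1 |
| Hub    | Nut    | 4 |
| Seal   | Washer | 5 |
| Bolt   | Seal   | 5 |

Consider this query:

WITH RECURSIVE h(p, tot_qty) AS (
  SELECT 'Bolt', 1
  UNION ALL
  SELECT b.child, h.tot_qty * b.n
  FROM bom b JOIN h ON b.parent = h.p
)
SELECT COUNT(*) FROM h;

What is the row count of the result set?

7

Base: (Bolt, tot_qty=1).
Iteration 1: components of {Bolt} -> Hub = 1*2 = 2, Seal = 1*5 = 5.
Iteration 2: components of {Hub,Seal} -> Nut = 2*4 = 8, Washer = 5*5 = 25.
Iteration 3: components of {Nut,Washer} -> Widget = 25*1 = 25.
Iteration 4: components of {Widget} -> Gear = 25*4 = 100.
Iteration 5: no further components; recursion stops.
Total rows emitted: 7.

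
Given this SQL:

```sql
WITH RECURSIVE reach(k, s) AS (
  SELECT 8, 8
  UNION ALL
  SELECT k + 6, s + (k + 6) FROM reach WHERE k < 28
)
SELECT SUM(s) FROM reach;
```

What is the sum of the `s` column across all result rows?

Base: k=8, s=8.
Iteration 1: 8 < 28 holds -> k = 8 + 6 = 14, s = 8 + 14 = 22.
Iteration 2: 14 < 28 holds -> k = 14 + 6 = 20, s = 22 + 20 = 42.
Iteration 3: 20 < 28 holds -> k = 20 + 6 = 26, s = 42 + 26 = 68.
Iteration 4: 26 < 28 holds -> k = 26 + 6 = 32, s = 68 + 32 = 100.
Iteration 5: 32 < 28 fails; recursion stops.
SUM(s) = 8 + 22 + 42 + 68 + 100 = 240.

240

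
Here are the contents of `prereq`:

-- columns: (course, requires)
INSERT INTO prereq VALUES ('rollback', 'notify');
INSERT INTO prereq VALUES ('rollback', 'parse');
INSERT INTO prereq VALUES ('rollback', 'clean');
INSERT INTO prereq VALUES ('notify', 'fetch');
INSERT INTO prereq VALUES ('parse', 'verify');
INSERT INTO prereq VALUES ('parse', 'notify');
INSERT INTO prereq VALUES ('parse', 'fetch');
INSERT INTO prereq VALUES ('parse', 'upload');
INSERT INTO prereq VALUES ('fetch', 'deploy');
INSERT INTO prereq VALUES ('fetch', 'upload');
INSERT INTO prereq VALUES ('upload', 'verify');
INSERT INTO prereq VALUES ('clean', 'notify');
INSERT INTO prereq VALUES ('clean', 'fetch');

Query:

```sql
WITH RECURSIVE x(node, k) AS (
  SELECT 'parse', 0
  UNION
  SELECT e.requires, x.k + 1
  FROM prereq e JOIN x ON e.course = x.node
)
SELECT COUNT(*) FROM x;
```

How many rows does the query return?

Base: (parse, k=0).
Iteration 1: edges from {parse} -> (fetch, k=1), (notify, k=1), (upload, k=1), (verify, k=1).
Iteration 2: edges from {fetch,notify,upload,verify} -> (deploy, k=2), (fetch, k=2), (upload, k=2), (verify, k=2).
Iteration 3: edges from {deploy,fetch,upload,verify} -> (deploy, k=3), (upload, k=3), (verify, k=3).
Iteration 4: edges from {deploy,upload,verify} -> (verify, k=4).
Iteration 5: no outgoing edges from {verify}; recursion stops.
Total rows emitted: 13.

13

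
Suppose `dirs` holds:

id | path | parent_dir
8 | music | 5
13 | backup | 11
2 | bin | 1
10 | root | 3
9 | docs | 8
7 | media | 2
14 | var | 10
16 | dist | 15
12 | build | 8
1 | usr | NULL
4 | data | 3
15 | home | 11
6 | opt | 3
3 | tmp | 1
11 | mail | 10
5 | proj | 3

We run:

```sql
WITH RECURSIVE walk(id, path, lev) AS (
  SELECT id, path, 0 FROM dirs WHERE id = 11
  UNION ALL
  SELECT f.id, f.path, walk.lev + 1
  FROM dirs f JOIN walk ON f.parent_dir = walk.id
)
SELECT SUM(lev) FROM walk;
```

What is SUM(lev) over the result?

4

Base: id=11 (mail) at lev 0.
Iteration 1: rows with parent_dir in {11} -> backup (id 13, lev 1), home (id 15, lev 1).
Iteration 2: rows with parent_dir in {13,15} -> dist (id 16, lev 2).
Iteration 3: no rows with parent_dir in {16}; recursion stops.
SUM(lev) = 0 + 1 + 1 + 2 = 4.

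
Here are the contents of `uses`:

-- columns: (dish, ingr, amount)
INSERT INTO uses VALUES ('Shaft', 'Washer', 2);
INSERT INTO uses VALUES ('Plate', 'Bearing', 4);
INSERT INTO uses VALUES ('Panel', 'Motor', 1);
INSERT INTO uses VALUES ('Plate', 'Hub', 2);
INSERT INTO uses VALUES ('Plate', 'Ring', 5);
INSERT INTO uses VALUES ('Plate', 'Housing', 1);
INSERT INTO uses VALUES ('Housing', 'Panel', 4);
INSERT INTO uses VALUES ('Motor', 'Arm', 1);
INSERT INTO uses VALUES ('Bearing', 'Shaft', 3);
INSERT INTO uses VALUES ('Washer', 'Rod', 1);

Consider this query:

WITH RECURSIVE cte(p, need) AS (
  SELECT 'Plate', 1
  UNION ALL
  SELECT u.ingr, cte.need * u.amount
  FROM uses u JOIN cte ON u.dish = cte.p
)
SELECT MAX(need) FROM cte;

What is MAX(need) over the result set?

24

Base: (Plate, need=1).
Iteration 1: components of {Plate} -> Bearing = 1*4 = 4, Housing = 1*1 = 1, Hub = 1*2 = 2, Ring = 1*5 = 5.
Iteration 2: components of {Bearing,Housing,Hub,Ring} -> Panel = 1*4 = 4, Shaft = 4*3 = 12.
Iteration 3: components of {Panel,Shaft} -> Motor = 4*1 = 4, Washer = 12*2 = 24.
Iteration 4: components of {Motor,Washer} -> Arm = 4*1 = 4, Rod = 24*1 = 24.
Iteration 5: no further components; recursion stops.
need values: 1, 4, 5, 2, 1, 12, 4, 24, 4, 24, 4; the maximum is 24.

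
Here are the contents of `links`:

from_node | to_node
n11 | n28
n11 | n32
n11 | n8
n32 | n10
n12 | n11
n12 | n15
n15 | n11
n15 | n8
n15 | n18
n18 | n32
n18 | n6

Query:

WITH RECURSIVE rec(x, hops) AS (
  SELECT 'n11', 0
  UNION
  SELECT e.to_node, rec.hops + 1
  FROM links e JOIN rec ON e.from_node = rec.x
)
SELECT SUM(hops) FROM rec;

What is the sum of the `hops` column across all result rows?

Base: (n11, hops=0).
Iteration 1: edges from {n11} -> (n28, hops=1), (n32, hops=1), (n8, hops=1).
Iteration 2: edges from {n28,n32,n8} -> (n10, hops=2).
Iteration 3: no outgoing edges from {n10}; recursion stops.
SUM(hops) = 0 + 1 + 1 + 1 + 2 = 5.

5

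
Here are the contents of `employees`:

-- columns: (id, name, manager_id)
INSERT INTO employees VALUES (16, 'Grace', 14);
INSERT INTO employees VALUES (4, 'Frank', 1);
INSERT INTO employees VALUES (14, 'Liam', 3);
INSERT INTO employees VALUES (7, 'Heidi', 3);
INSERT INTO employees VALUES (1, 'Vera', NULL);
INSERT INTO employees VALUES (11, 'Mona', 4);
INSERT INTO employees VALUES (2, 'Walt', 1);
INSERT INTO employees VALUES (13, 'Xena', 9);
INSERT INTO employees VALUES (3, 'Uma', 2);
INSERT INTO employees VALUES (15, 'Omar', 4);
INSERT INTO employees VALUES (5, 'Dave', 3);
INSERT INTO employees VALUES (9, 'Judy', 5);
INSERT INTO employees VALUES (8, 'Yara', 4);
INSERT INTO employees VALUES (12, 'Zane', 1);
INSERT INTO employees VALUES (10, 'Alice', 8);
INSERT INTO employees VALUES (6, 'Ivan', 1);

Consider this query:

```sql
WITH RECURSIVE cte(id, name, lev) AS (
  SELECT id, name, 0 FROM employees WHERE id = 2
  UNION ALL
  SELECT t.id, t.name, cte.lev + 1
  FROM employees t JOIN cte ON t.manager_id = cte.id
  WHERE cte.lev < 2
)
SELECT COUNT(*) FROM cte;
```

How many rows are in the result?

Base: id=2 (Walt) at lev 0.
Iteration 1: rows with manager_id in {2} -> Uma (id 3, lev 1).
Iteration 2: rows with manager_id in {3} -> Dave (id 5, lev 2), Heidi (id 7, lev 2), Liam (id 14, lev 2).
Iteration 3: lev < 2 fails for all current rows; recursion stops.
Total rows emitted: 5.

5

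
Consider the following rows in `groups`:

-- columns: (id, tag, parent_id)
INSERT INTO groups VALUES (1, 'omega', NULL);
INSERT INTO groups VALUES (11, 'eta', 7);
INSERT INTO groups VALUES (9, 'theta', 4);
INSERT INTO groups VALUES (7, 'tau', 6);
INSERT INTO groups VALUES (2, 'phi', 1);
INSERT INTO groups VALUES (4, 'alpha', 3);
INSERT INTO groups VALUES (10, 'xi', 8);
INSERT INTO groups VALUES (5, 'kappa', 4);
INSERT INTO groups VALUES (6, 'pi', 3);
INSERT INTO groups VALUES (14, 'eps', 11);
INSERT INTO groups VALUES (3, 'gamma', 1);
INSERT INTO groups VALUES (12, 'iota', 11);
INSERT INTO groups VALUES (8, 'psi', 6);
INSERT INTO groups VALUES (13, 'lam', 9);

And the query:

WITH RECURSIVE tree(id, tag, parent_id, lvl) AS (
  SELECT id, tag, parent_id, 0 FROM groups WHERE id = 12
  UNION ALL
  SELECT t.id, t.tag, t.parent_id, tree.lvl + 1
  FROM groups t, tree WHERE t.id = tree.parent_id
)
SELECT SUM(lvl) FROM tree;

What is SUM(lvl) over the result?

15

Base: id=12 (iota), parent_id=11, lvl 0.
Iteration 1: join on id=11 -> eta (id 11, parent_id=7, lvl 1).
Iteration 2: join on id=7 -> tau (id 7, parent_id=6, lvl 2).
Iteration 3: join on id=6 -> pi (id 6, parent_id=3, lvl 3).
Iteration 4: join on id=3 -> gamma (id 3, parent_id=1, lvl 4).
Iteration 5: join on id=1 -> omega (id 1, parent_id=NULL, lvl 5).
Iteration 6: parent_id is NULL; no match; recursion stops.
SUM(lvl) = 0 + 1 + 2 + 3 + 4 + 5 = 15.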